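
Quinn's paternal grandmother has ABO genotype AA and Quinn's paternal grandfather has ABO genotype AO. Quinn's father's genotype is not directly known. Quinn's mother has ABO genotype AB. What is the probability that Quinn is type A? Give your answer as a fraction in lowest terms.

Quinn's father's ABO genotype from AA × AO: 1/2 AA, 1/2 AO.
Crossing each possibility with the mother AB and summing P(type A): 1/2·1/2 + 1/2·1/2 = 1/2.

1/2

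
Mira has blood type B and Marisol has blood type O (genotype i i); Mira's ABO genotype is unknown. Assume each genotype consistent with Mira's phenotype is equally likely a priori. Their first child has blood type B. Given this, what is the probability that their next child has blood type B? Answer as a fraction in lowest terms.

5/6

Possible genotypes: Mira ∈ {I^B I^B, I^B i}; Marisol ∈ {i i}.
Weight each parental genotype pair by prior × P(type-B child):
  I^B I^B × i i: posterior weight 2/3; P(next child type B) = 1.
  I^B i × i i: posterior weight 1/3; P(next child type B) = 1/2.
Weighted sum = 5/6.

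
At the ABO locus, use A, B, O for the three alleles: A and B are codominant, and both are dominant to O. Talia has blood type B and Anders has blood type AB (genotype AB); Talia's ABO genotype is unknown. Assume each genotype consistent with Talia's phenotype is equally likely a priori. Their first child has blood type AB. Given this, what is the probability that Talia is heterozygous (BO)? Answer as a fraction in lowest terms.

Possible genotypes: Talia ∈ {BB, BO}; Anders ∈ {AB}.
Weight each parental genotype pair by prior × P(type-AB child):
  BB × AB: posterior weight 2/3.
  BO × AB: posterior weight 1/3.
Sum the posterior weight over pairs where Talia is BO: 1/3.

1/3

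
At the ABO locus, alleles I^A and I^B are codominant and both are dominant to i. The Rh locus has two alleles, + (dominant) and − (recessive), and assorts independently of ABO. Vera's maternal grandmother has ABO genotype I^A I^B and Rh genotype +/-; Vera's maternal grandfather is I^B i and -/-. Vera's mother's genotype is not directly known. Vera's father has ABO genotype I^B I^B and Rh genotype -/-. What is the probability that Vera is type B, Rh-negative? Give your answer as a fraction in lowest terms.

9/16

Vera's mother's ABO genotype from I^A I^B × I^B i: 1/4 I^A I^B, 1/4 I^A i, 1/4 I^B I^B, 1/4 I^B i.
Crossing each possibility with the father I^B I^B and summing P(type B): 1/4·1/2 + 1/4·1/2 + 1/4·1 + 1/4·1 = 3/4.
Similarly for Rh via the mother's Rh distribution: P(Rh-) = 3/4.
Independent loci: 3/4 × 3/4 = 9/16.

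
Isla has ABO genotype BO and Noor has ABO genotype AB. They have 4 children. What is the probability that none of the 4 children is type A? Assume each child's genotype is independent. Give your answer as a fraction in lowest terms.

ABO cross BO × AB → 1/4 A, 1/2 B, 1/4 AB.
So P(type A) = 1/4 per child.
P(not type A) = 3/4 for one child; (3/4)^4 = 81/256.

81/256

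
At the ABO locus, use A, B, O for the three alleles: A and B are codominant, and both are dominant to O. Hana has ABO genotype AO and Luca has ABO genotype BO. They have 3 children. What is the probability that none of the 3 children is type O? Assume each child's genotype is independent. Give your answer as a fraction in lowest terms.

ABO cross AO × BO → 1/4 O, 1/4 A, 1/4 B, 1/4 AB.
So P(type O) = 1/4 per child.
P(not type O) = 3/4 for one child; (3/4)^3 = 27/64.

27/64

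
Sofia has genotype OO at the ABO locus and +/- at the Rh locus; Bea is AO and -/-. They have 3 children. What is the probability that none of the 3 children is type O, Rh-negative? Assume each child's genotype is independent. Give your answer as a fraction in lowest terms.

ABO cross OO × AO → 1/2 O, 1/2 A.
Rh cross +/- × -/- → 1/2 Rh+, 1/2 Rh-; so P(type O, Rh-negative) = 1/2 × 1/2 = 1/4 per child.
P(not type O, Rh-negative) = 3/4 for one child; (3/4)^3 = 27/64.

27/64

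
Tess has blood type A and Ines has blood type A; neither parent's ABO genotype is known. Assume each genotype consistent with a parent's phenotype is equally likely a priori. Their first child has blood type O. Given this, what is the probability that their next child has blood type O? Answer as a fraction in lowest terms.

1/4

Possible genotypes: Tess ∈ {AA, AO}; Ines ∈ {AA, AO}.
Weight each parental genotype pair by prior × P(type-O child):
  AO × AO: posterior weight 1; P(next child type O) = 1/4.
Weighted sum = 1/4.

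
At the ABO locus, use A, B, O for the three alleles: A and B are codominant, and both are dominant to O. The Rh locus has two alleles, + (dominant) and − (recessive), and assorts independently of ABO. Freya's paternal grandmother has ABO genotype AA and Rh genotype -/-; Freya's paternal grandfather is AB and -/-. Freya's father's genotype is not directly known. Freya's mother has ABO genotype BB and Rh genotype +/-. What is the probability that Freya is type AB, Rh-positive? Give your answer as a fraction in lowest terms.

3/8

Freya's father's ABO genotype from AA × AB: 1/2 AA, 1/2 AB.
Crossing each possibility with the mother BB and summing P(type AB): 1/2·1 + 1/2·1/2 = 3/4.
Similarly for Rh via the father's Rh distribution: P(Rh+) = 1/2.
Independent loci: 3/4 × 1/2 = 3/8.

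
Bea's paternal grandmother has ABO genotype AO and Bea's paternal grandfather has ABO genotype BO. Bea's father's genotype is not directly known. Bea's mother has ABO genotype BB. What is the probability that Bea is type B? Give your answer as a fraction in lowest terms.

3/4

Bea's father's ABO genotype from AO × BO: 1/4 AB, 1/4 AO, 1/4 BO, 1/4 OO.
Crossing each possibility with the mother BB and summing P(type B): 1/4·1/2 + 1/4·1/2 + 1/4·1 + 1/4·1 = 3/4.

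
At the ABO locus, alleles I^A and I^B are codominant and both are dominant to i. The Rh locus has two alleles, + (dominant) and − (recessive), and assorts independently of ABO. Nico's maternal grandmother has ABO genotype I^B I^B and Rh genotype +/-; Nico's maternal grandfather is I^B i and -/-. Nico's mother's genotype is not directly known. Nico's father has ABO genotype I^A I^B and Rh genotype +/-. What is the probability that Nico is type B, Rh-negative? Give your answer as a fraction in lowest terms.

Nico's mother's ABO genotype from I^B I^B × I^B i: 1/2 I^B I^B, 1/2 I^B i.
Crossing each possibility with the father I^A I^B and summing P(type B): 1/2·1/2 + 1/2·1/2 = 1/2.
Similarly for Rh via the mother's Rh distribution: P(Rh-) = 3/8.
Independent loci: 1/2 × 3/8 = 3/16.

3/16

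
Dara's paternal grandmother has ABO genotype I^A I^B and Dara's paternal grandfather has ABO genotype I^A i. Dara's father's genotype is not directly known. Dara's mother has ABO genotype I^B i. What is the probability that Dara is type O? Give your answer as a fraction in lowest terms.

1/8

Dara's father's ABO genotype from I^A I^B × I^A i: 1/4 I^A I^A, 1/4 I^A I^B, 1/4 I^A i, 1/4 I^B i.
Crossing each possibility with the mother I^B i and summing P(type O): 1/4·0 + 1/4·0 + 1/4·1/4 + 1/4·1/4 = 1/8.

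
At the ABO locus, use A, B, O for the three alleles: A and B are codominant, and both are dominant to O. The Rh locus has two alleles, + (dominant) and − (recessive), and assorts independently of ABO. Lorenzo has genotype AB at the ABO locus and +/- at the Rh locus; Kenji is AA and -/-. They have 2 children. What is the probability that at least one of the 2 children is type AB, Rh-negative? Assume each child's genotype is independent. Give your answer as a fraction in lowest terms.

ABO cross AB × AA → 1/2 A, 1/2 AB.
Rh cross +/- × -/- → 1/2 Rh+, 1/2 Rh-; so P(type AB, Rh-negative) = 1/2 × 1/2 = 1/4 per child.
P(none) = (3/4)^2 = 9/16; P(at least one) = 1 − 9/16 = 7/16.

7/16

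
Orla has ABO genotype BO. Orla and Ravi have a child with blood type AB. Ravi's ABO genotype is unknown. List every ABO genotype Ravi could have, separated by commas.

For each candidate genotype of Ravi, check whether crossing it with BO can produce every observed child phenotype.
  AA → possible child types {A, AB} ✓
  AB → possible child types {A, B, AB} ✓
  AO → possible child types {O, A, B, AB} ✓
  BB → possible child types {B} ✗
  BO → possible child types {O, B} ✗
  OO → possible child types {O, B} ✗

AA, AB, AO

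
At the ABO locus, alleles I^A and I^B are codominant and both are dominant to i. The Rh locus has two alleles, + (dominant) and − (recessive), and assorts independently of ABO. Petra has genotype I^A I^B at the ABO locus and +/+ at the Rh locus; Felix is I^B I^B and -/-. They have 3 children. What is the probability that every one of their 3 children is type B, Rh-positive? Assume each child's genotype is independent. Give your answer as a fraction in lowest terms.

ABO cross I^A I^B × I^B I^B → 1/2 B, 1/2 AB.
Rh cross +/+ × -/- → 1 Rh+; so P(type B, Rh-positive) = 1/2 × 1 = 1/2 per child.
All 3 independent: (1/2)^3 = 1/8.

1/8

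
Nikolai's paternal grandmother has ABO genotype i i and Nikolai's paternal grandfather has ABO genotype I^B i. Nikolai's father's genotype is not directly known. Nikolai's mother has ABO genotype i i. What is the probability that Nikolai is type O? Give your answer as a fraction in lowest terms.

3/4

Nikolai's father's ABO genotype from i i × I^B i: 1/2 I^B i, 1/2 i i.
Crossing each possibility with the mother i i and summing P(type O): 1/2·1/2 + 1/2·1 = 3/4.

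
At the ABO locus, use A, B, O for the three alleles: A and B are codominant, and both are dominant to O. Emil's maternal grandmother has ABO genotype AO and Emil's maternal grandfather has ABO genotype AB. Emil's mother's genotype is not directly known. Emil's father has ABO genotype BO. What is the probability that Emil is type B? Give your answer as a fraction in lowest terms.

Emil's mother's ABO genotype from AO × AB: 1/4 AA, 1/4 AB, 1/4 AO, 1/4 BO.
Crossing each possibility with the father BO and summing P(type B): 1/4·0 + 1/4·1/2 + 1/4·1/4 + 1/4·3/4 = 3/8.

3/8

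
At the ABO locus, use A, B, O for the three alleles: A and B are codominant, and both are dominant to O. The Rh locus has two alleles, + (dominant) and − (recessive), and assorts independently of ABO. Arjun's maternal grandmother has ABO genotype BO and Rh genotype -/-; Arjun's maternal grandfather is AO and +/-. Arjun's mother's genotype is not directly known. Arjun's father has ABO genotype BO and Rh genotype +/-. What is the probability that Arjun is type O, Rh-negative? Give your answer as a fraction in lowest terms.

Arjun's mother's ABO genotype from BO × AO: 1/4 AB, 1/4 AO, 1/4 BO, 1/4 OO.
Crossing each possibility with the father BO and summing P(type O): 1/4·0 + 1/4·1/4 + 1/4·1/4 + 1/4·1/2 = 1/4.
Similarly for Rh via the mother's Rh distribution: P(Rh-) = 3/8.
Independent loci: 1/4 × 3/8 = 3/32.

3/32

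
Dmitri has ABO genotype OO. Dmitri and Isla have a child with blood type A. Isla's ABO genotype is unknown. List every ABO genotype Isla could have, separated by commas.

AA, AB, AO

For each candidate genotype of Isla, check whether crossing it with OO can produce every observed child phenotype.
  AA → possible child types {A} ✓
  AB → possible child types {A, B} ✓
  AO → possible child types {O, A} ✓
  BB → possible child types {B} ✗
  BO → possible child types {O, B} ✗
  OO → possible child types {O} ✗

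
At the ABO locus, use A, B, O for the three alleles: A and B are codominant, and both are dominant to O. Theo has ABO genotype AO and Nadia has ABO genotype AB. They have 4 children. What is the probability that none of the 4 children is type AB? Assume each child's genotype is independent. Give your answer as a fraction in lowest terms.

ABO cross AO × AB → 1/2 A, 1/4 B, 1/4 AB.
So P(type AB) = 1/4 per child.
P(not type AB) = 3/4 for one child; (3/4)^4 = 81/256.

81/256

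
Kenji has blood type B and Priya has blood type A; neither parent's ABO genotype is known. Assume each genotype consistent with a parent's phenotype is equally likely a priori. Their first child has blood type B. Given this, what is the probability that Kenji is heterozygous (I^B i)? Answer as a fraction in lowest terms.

1/3

Possible genotypes: Kenji ∈ {I^B I^B, I^B i}; Priya ∈ {I^A I^A, I^A i}.
Weight each parental genotype pair by prior × P(type-B child):
  I^B I^B × I^A i: posterior weight 2/3.
  I^B i × I^A i: posterior weight 1/3.
Sum the posterior weight over pairs where Kenji is I^B i: 1/3.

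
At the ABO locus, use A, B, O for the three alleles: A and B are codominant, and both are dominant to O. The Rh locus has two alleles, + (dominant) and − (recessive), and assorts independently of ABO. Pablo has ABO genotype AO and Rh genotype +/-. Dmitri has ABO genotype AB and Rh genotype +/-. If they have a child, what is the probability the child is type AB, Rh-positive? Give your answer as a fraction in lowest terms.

3/16

ABO cross AO × AB → offspring phenotypes: 1/2 A, 1/4 B, 1/4 AB.
Rh cross +/- × +/- → 3/4 Rh+, 1/4 Rh-.
Independent loci: P(type AB, Rh-positive) = 1/4 × 3/4 = 3/16.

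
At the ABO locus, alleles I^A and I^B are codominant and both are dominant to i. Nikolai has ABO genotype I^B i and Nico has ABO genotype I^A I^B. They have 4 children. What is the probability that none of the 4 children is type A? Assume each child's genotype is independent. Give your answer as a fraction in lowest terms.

81/256

ABO cross I^B i × I^A I^B → 1/4 A, 1/2 B, 1/4 AB.
So P(type A) = 1/4 per child.
P(not type A) = 3/4 for one child; (3/4)^4 = 81/256.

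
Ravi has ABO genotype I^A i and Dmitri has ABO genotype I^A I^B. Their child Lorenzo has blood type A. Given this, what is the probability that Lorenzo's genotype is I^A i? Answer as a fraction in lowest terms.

1/2

Cross I^A i × I^A I^B → 1/4 I^A I^A, 1/4 I^A I^B, 1/4 I^A i, 1/4 I^B i.
Type-A genotypes among offspring: I^A I^A (1/4), I^A i (1/4); total 1/2.
P(I^A i | type A) = (1/4) / (1/2) = 1/2.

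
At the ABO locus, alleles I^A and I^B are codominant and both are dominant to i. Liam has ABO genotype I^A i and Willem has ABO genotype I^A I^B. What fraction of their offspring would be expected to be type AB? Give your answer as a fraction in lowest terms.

ABO cross I^A i × I^A I^B → offspring phenotypes: 1/2 A, 1/4 B, 1/4 AB.
So P(type AB) = 1/4.

1/4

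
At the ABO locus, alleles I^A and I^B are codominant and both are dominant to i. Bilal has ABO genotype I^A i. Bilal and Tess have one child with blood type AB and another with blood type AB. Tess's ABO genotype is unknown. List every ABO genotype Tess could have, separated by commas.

I^A I^B, I^B I^B, I^B i

For each candidate genotype of Tess, check whether crossing it with I^A i can produce every observed child phenotype.
  I^A I^A → possible child types {A} ✗
  I^A I^B → possible child types {A, B, AB} ✓
  I^A i → possible child types {O, A} ✗
  I^B I^B → possible child types {B, AB} ✓
  I^B i → possible child types {O, A, B, AB} ✓
  i i → possible child types {O, A} ✗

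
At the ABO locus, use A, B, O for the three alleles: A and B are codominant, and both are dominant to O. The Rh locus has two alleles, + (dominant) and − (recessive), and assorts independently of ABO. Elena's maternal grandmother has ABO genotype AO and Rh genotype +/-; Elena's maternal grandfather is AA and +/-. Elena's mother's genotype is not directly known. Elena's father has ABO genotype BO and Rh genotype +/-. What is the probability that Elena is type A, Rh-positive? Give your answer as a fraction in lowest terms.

Elena's mother's ABO genotype from AO × AA: 1/2 AA, 1/2 AO.
Crossing each possibility with the father BO and summing P(type A): 1/2·1/2 + 1/2·1/4 = 3/8.
Similarly for Rh via the mother's Rh distribution: P(Rh+) = 3/4.
Independent loci: 3/8 × 3/4 = 9/32.

9/32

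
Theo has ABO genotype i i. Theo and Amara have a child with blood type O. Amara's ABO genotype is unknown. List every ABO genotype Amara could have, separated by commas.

For each candidate genotype of Amara, check whether crossing it with i i can produce every observed child phenotype.
  I^A I^A → possible child types {A} ✗
  I^A I^B → possible child types {A, B} ✗
  I^A i → possible child types {O, A} ✓
  I^B I^B → possible child types {B} ✗
  I^B i → possible child types {O, B} ✓
  i i → possible child types {O} ✓

I^A i, I^B i, i i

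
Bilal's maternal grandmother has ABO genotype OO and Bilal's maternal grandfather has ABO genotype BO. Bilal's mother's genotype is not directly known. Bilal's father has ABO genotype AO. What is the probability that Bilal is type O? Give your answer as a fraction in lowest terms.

Bilal's mother's ABO genotype from OO × BO: 1/2 BO, 1/2 OO.
Crossing each possibility with the father AO and summing P(type O): 1/2·1/4 + 1/2·1/2 = 3/8.

3/8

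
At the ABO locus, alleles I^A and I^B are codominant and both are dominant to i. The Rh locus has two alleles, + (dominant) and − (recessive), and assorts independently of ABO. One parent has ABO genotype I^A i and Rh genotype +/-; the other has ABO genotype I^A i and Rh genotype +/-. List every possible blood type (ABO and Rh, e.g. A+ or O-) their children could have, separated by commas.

Gametes from I^A i × I^A i give offspring ABO genotypes I^A I^A, I^A i, i i, i.e. phenotypes O, A.
Rh cross +/- × +/- → phenotypes Rh+, Rh-.
Combining independently: O+, O-, A+, A-.

O+, O-, A+, A-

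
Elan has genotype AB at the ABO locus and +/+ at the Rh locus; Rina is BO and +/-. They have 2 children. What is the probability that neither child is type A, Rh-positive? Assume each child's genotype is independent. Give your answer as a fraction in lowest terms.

9/16

ABO cross AB × BO → 1/4 A, 1/2 B, 1/4 AB.
Rh cross +/+ × +/- → 1 Rh+; so P(type A, Rh-positive) = 1/4 × 1 = 1/4 per child.
P(not type A, Rh-positive) = 3/4 for one child; (3/4)^2 = 9/16.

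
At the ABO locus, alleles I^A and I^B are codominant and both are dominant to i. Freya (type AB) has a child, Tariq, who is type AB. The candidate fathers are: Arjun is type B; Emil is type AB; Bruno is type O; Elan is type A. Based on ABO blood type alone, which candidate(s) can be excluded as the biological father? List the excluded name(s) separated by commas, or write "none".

Bruno

A candidate is excluded only if no genotype consistent with his phenotype could produce a type AB child with a type AB mother.
Bruno (type O): no genotype consistent with that phenotype can produce a type-AB child with a type-AB mother.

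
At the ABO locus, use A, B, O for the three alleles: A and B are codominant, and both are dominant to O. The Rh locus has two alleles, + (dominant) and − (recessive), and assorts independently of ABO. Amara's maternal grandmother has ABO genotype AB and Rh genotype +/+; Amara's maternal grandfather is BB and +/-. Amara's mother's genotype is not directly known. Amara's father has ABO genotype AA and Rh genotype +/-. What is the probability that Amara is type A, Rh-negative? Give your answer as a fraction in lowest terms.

1/32

Amara's mother's ABO genotype from AB × BB: 1/2 AB, 1/2 BB.
Crossing each possibility with the father AA and summing P(type A): 1/2·1/2 + 1/2·0 = 1/4.
Similarly for Rh via the mother's Rh distribution: P(Rh-) = 1/8.
Independent loci: 1/4 × 1/8 = 1/32.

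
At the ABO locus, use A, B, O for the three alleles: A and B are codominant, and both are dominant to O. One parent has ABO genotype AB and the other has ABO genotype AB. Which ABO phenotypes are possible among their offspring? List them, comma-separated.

A, B, AB

Gametes from AB × AB give offspring ABO genotypes AA, AB, BB, i.e. phenotypes A, B, AB.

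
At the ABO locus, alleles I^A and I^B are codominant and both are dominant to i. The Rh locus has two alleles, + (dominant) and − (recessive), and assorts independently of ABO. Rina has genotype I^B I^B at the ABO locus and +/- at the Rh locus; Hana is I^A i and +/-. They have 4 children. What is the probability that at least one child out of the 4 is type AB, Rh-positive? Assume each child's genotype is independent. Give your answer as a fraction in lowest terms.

ABO cross I^B I^B × I^A i → 1/2 B, 1/2 AB.
Rh cross +/- × +/- → 3/4 Rh+, 1/4 Rh-; so P(type AB, Rh-positive) = 1/2 × 3/4 = 3/8 per child.
P(none) = (5/8)^4 = 625/4096; P(at least one) = 1 − 625/4096 = 3471/4096.

3471/4096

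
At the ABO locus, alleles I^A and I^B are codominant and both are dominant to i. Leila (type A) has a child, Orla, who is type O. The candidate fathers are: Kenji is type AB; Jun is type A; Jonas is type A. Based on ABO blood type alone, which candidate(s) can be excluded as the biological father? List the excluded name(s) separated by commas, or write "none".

A candidate is excluded only if no genotype consistent with his phenotype could produce a type O child with a type A mother.
Kenji (type AB): no genotype consistent with that phenotype can produce a type-O child with a type-A mother.

Kenji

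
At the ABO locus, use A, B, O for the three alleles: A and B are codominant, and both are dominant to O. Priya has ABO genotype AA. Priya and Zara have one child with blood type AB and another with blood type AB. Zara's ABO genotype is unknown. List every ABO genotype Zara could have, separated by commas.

AB, BB, BO

For each candidate genotype of Zara, check whether crossing it with AA can produce every observed child phenotype.
  AA → possible child types {A} ✗
  AB → possible child types {A, AB} ✓
  AO → possible child types {A} ✗
  BB → possible child types {AB} ✓
  BO → possible child types {A, AB} ✓
  OO → possible child types {A} ✗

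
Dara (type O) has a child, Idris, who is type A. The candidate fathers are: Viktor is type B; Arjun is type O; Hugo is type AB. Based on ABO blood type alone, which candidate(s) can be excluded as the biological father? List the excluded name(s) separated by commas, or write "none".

Viktor, Arjun

A candidate is excluded only if no genotype consistent with his phenotype could produce a type A child with a type O mother.
Viktor (type B): no genotype consistent with that phenotype can produce a type-A child with a type-O mother.
Arjun (type O): no genotype consistent with that phenotype can produce a type-A child with a type-O mother.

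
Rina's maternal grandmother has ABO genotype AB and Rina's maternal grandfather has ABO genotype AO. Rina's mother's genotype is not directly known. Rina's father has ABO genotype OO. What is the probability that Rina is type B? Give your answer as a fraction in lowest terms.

Rina's mother's ABO genotype from AB × AO: 1/4 AA, 1/4 AB, 1/4 AO, 1/4 BO.
Crossing each possibility with the father OO and summing P(type B): 1/4·0 + 1/4·1/2 + 1/4·0 + 1/4·1/2 = 1/4.

1/4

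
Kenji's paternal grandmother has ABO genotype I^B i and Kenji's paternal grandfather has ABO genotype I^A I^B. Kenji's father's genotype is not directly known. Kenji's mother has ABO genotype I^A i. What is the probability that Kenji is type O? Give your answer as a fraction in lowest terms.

1/8

Kenji's father's ABO genotype from I^B i × I^A I^B: 1/4 I^A I^B, 1/4 I^A i, 1/4 I^B I^B, 1/4 I^B i.
Crossing each possibility with the mother I^A i and summing P(type O): 1/4·0 + 1/4·1/4 + 1/4·0 + 1/4·1/4 = 1/8.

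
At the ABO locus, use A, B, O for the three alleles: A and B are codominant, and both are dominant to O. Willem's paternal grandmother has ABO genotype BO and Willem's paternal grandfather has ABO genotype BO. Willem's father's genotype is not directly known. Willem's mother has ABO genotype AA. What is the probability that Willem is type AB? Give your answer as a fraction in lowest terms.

Willem's father's ABO genotype from BO × BO: 1/4 BB, 1/2 BO, 1/4 OO.
Crossing each possibility with the mother AA and summing P(type AB): 1/4·1 + 1/2·1/2 + 1/4·0 = 1/2.

1/2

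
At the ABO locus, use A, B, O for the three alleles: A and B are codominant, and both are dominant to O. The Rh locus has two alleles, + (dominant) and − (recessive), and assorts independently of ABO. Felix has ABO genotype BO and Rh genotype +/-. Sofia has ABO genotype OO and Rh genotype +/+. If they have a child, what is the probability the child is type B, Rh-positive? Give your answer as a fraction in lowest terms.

ABO cross BO × OO → offspring phenotypes: 1/2 O, 1/2 B.
Rh cross +/- × +/+ → 1 Rh+.
Independent loci: P(type B, Rh-positive) = 1/2 × 1 = 1/2.

1/2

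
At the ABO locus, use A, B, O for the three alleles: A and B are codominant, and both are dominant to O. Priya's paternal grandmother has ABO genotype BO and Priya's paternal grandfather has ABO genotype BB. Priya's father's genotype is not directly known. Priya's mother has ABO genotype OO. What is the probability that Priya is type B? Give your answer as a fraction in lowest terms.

Priya's father's ABO genotype from BO × BB: 1/2 BB, 1/2 BO.
Crossing each possibility with the mother OO and summing P(type B): 1/2·1 + 1/2·1/2 = 3/4.

3/4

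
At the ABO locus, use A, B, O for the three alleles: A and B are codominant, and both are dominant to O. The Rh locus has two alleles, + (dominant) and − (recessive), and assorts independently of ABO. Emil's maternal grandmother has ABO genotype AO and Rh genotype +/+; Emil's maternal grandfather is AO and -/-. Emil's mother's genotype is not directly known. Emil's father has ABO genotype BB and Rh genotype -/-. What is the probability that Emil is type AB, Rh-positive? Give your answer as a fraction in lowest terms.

Emil's mother's ABO genotype from AO × AO: 1/4 AA, 1/2 AO, 1/4 OO.
Crossing each possibility with the father BB and summing P(type AB): 1/4·1 + 1/2·1/2 + 1/4·0 = 1/2.
Similarly for Rh via the mother's Rh distribution: P(Rh+) = 1/2.
Independent loci: 1/2 × 1/2 = 1/4.

1/4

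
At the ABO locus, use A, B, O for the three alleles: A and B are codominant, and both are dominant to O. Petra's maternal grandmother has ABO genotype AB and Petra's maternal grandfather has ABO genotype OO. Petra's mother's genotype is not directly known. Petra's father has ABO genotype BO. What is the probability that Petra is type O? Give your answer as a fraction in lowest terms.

1/4

Petra's mother's ABO genotype from AB × OO: 1/2 AO, 1/2 BO.
Crossing each possibility with the father BO and summing P(type O): 1/2·1/4 + 1/2·1/4 = 1/4.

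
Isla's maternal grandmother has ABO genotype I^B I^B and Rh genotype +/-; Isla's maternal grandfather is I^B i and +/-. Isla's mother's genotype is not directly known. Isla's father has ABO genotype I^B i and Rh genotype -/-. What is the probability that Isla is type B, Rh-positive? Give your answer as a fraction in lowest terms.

Isla's mother's ABO genotype from I^B I^B × I^B i: 1/2 I^B I^B, 1/2 I^B i.
Crossing each possibility with the father I^B i and summing P(type B): 1/2·1 + 1/2·3/4 = 7/8.
Similarly for Rh via the mother's Rh distribution: P(Rh+) = 1/2.
Independent loci: 7/8 × 1/2 = 7/16.

7/16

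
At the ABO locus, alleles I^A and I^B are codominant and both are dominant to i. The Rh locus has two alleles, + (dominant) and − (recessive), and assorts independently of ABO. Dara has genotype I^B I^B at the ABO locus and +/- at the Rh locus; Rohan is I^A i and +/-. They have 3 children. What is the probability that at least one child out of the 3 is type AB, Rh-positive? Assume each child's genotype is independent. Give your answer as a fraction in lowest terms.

ABO cross I^B I^B × I^A i → 1/2 B, 1/2 AB.
Rh cross +/- × +/- → 3/4 Rh+, 1/4 Rh-; so P(type AB, Rh-positive) = 1/2 × 3/4 = 3/8 per child.
P(none) = (5/8)^3 = 125/512; P(at least one) = 1 − 125/512 = 387/512.

387/512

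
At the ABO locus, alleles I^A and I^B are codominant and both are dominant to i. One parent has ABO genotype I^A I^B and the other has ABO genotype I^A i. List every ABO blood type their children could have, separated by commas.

Gametes from I^A I^B × I^A i give offspring ABO genotypes I^A I^A, I^A I^B, I^A i, I^B i, i.e. phenotypes A, B, AB.

A, B, AB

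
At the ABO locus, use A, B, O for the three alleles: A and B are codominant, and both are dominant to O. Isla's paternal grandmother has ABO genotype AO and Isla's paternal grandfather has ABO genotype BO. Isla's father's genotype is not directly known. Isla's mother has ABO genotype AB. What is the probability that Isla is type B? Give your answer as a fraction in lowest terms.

3/8

Isla's father's ABO genotype from AO × BO: 1/4 AB, 1/4 AO, 1/4 BO, 1/4 OO.
Crossing each possibility with the mother AB and summing P(type B): 1/4·1/4 + 1/4·1/4 + 1/4·1/2 + 1/4·1/2 = 3/8.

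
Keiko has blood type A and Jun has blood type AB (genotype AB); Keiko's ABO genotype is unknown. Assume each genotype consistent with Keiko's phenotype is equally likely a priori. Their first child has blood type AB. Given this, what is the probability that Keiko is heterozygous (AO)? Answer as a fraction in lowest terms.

Possible genotypes: Keiko ∈ {AA, AO}; Jun ∈ {AB}.
Weight each parental genotype pair by prior × P(type-AB child):
  AA × AB: posterior weight 2/3.
  AO × AB: posterior weight 1/3.
Sum the posterior weight over pairs where Keiko is AO: 1/3.

1/3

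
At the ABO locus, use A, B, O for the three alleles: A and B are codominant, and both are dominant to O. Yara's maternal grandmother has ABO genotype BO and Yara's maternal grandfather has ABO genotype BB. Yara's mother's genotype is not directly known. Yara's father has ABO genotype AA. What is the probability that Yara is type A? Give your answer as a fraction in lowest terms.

1/4

Yara's mother's ABO genotype from BO × BB: 1/2 BB, 1/2 BO.
Crossing each possibility with the father AA and summing P(type A): 1/2·0 + 1/2·1/2 = 1/4.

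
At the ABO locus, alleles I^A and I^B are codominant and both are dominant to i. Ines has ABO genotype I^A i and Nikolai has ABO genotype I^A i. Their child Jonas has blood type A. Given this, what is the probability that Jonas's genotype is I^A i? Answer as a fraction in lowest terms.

Cross I^A i × I^A i → 1/4 I^A I^A, 1/2 I^A i, 1/4 i i.
Type-A genotypes among offspring: I^A I^A (1/4), I^A i (1/2); total 3/4.
P(I^A i | type A) = (1/2) / (3/4) = 2/3.

2/3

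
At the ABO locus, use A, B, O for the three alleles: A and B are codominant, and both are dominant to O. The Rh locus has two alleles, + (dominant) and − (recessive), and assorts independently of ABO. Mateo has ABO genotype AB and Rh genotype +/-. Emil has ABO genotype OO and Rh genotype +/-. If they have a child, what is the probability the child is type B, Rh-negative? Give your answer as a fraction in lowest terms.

ABO cross AB × OO → offspring phenotypes: 1/2 A, 1/2 B.
Rh cross +/- × +/- → 3/4 Rh+, 1/4 Rh-.
Independent loci: P(type B, Rh-negative) = 1/2 × 1/4 = 1/8.

1/8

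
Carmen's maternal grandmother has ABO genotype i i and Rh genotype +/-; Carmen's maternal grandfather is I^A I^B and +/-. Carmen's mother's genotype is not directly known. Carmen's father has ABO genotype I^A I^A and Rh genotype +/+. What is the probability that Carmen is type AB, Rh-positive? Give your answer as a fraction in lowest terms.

Carmen's mother's ABO genotype from i i × I^A I^B: 1/2 I^A i, 1/2 I^B i.
Crossing each possibility with the father I^A I^A and summing P(type AB): 1/2·0 + 1/2·1/2 = 1/4.
Similarly for Rh via the mother's Rh distribution: P(Rh+) = 1.
Independent loci: 1/4 × 1 = 1/4.

1/4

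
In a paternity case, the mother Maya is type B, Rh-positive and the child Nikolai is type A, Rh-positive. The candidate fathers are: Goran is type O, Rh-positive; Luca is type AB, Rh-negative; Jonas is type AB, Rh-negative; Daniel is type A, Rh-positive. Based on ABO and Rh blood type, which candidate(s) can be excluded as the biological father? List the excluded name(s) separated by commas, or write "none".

Goran

A candidate is excluded only if no genotype consistent with his phenotype could produce a type A, Rh-positive child with a type B, Rh-positive mother.
Goran (type O, Rh+): no genotype consistent with that phenotype can produce a type-A Rh+ child with a type-B mother.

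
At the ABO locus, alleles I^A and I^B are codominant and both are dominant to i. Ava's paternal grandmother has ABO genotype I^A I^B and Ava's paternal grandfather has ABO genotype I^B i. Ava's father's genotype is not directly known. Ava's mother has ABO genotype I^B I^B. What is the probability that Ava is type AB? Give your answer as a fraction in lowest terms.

Ava's father's ABO genotype from I^A I^B × I^B i: 1/4 I^A I^B, 1/4 I^A i, 1/4 I^B I^B, 1/4 I^B i.
Crossing each possibility with the mother I^B I^B and summing P(type AB): 1/4·1/2 + 1/4·1/2 + 1/4·0 + 1/4·0 = 1/4.

1/4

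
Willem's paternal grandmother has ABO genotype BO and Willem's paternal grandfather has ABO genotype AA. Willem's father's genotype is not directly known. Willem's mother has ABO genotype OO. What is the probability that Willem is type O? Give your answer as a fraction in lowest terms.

Willem's father's ABO genotype from BO × AA: 1/2 AB, 1/2 AO.
Crossing each possibility with the mother OO and summing P(type O): 1/2·0 + 1/2·1/2 = 1/4.

1/4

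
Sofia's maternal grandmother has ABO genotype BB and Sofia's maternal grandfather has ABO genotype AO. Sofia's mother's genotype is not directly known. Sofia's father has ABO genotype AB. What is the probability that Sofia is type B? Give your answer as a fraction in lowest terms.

3/8

Sofia's mother's ABO genotype from BB × AO: 1/2 AB, 1/2 BO.
Crossing each possibility with the father AB and summing P(type B): 1/2·1/4 + 1/2·1/2 = 3/8.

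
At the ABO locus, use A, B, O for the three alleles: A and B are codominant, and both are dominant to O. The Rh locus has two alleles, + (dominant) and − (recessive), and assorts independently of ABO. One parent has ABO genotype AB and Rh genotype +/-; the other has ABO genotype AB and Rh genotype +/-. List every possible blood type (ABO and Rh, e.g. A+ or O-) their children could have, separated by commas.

A+, A-, B+, B-, AB+, AB-

Gametes from AB × AB give offspring ABO genotypes AA, AB, BB, i.e. phenotypes A, B, AB.
Rh cross +/- × +/- → phenotypes Rh+, Rh-.
Combining independently: A+, A-, B+, B-, AB+, AB-.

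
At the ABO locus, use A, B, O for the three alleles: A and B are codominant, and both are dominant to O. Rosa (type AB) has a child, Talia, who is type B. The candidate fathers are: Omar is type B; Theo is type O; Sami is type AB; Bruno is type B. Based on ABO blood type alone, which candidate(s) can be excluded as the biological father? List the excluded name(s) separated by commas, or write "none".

A candidate is excluded only if no genotype consistent with his phenotype could produce a type B child with a type AB mother.
Every candidate has at least one consistent genotype combination, so none can be excluded.

none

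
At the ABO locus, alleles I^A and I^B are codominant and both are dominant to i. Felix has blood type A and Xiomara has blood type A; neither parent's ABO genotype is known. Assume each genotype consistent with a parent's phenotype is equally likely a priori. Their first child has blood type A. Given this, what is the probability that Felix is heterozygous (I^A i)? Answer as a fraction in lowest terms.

7/15

Possible genotypes: Felix ∈ {I^A I^A, I^A i}; Xiomara ∈ {I^A I^A, I^A i}.
Weight each parental genotype pair by prior × P(type-A child):
  I^A I^A × I^A I^A: posterior weight 4/15.
  I^A I^A × I^A i: posterior weight 4/15.
  I^A i × I^A I^A: posterior weight 4/15.
  I^A i × I^A i: posterior weight 1/5.
Sum the posterior weight over pairs where Felix is I^A i: 7/15.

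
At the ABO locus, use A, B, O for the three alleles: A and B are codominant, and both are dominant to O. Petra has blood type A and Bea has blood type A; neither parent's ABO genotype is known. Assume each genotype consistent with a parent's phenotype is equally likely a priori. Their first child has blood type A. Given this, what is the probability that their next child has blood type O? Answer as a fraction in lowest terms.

Possible genotypes: Petra ∈ {AA, AO}; Bea ∈ {AA, AO}.
Weight each parental genotype pair by prior × P(type-A child):
  AA × AA: posterior weight 4/15; P(next child type O) = 0.
  AA × AO: posterior weight 4/15; P(next child type O) = 0.
  AO × AA: posterior weight 4/15; P(next child type O) = 0.
  AO × AO: posterior weight 1/5; P(next child type O) = 1/4.
Weighted sum = 1/20.

1/20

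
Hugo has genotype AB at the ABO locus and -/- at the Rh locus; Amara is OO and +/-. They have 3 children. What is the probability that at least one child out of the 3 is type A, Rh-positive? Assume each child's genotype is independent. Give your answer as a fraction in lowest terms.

37/64

ABO cross AB × OO → 1/2 A, 1/2 B.
Rh cross -/- × +/- → 1/2 Rh+, 1/2 Rh-; so P(type A, Rh-positive) = 1/2 × 1/2 = 1/4 per child.
P(none) = (3/4)^3 = 27/64; P(at least one) = 1 − 27/64 = 37/64.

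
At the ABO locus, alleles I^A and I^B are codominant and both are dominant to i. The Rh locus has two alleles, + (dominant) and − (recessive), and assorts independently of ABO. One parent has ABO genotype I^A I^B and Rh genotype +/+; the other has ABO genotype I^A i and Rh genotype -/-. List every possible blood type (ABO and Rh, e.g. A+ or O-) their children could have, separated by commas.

A+, B+, AB+

Gametes from I^A I^B × I^A i give offspring ABO genotypes I^A I^A, I^A I^B, I^A i, I^B i, i.e. phenotypes A, B, AB.
Rh cross +/+ × -/- → phenotypes Rh+.
Combining independently: A+, B+, AB+.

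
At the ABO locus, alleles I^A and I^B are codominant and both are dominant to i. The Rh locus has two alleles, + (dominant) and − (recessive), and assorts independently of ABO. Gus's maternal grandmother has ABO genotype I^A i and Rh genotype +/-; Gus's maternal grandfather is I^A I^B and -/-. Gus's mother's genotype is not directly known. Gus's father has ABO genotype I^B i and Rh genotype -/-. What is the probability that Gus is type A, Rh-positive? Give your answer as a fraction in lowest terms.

Gus's mother's ABO genotype from I^A i × I^A I^B: 1/4 I^A I^A, 1/4 I^A I^B, 1/4 I^A i, 1/4 I^B i.
Crossing each possibility with the father I^B i and summing P(type A): 1/4·1/2 + 1/4·1/4 + 1/4·1/4 + 1/4·0 = 1/4.
Similarly for Rh via the mother's Rh distribution: P(Rh+) = 1/4.
Independent loci: 1/4 × 1/4 = 1/16.

1/16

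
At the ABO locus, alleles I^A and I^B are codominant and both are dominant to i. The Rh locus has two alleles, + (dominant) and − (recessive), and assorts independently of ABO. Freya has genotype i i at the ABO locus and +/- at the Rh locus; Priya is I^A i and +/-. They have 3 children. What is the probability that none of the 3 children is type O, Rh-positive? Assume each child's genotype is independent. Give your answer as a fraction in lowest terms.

ABO cross i i × I^A i → 1/2 O, 1/2 A.
Rh cross +/- × +/- → 3/4 Rh+, 1/4 Rh-; so P(type O, Rh-positive) = 1/2 × 3/4 = 3/8 per child.
P(not type O, Rh-positive) = 5/8 for one child; (5/8)^3 = 125/512.

125/512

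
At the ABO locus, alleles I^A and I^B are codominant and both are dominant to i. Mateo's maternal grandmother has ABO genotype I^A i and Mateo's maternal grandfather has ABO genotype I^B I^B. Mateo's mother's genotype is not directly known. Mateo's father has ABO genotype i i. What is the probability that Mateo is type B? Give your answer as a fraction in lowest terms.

Mateo's mother's ABO genotype from I^A i × I^B I^B: 1/2 I^A I^B, 1/2 I^B i.
Crossing each possibility with the father i i and summing P(type B): 1/2·1/2 + 1/2·1/2 = 1/2.

1/2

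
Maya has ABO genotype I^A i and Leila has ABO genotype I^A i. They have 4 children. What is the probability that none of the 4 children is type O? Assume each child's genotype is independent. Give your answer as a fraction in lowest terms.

81/256

ABO cross I^A i × I^A i → 1/4 O, 3/4 A.
So P(type O) = 1/4 per child.
P(not type O) = 3/4 for one child; (3/4)^4 = 81/256.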